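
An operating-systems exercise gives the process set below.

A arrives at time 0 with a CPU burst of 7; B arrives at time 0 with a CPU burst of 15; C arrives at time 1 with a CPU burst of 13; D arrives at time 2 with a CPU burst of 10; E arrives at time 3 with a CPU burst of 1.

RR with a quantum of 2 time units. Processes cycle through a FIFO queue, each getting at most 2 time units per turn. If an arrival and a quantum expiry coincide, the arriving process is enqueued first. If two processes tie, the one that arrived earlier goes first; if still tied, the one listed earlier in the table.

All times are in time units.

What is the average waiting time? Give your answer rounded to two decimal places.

22.80

Gantt: | A 0-2 | B 2-4 | C 4-6 | D 6-8 | A 8-10 | E 10-11 | B 11-13 | C 13-15 | D 15-17 | A 17-19 | B 19-21 | C 21-23 | D 23-25 | A 25-26 | B 26-28 | C 28-30 | D 30-32 | B 32-34 | C 34-36 | D 36-38 | B 38-40 | C 40-42 | B 42-44 | C 44-45 | B 45-46 |
Completion: A=26  B=46  C=45  D=38  E=11
Turnaround (C−A): A=26  B=46  C=44  D=36  E=8
Waiting times: A=19, B=31, C=31, D=26, E=7
Average waiting = (19+31+31+26+7) / 5 = 114/5 = 22.80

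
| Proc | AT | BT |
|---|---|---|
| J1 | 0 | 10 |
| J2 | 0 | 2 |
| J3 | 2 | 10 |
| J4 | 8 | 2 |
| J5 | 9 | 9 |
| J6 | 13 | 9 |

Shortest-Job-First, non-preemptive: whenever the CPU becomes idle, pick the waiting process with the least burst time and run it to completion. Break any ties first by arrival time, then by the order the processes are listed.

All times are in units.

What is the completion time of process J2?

2

Gantt: | J2 0-2 | J1 2-12 | J4 12-14 | J5 14-23 | J6 23-32 | J3 32-42 |
Completion: J1=12  J2=2  J3=42  J4=14  J5=23  J6=32
Turnaround (C−A): J1=12  J2=2  J3=40  J4=6  J5=14  J6=19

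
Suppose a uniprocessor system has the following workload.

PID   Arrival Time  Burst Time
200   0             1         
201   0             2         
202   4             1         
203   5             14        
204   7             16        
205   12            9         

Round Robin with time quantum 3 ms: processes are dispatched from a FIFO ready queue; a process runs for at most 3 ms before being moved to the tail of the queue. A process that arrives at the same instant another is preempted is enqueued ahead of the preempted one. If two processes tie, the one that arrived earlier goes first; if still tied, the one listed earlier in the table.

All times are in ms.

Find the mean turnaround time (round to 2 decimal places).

17.17

Schedule: | 200 0-1 | 201 1-3 | idle 3-4 | 202 4-5 | 203 5-8 | 204 8-11 | 203 11-14 | 204 14-17 | 205 17-20 | 203 20-23 | 204 23-26 | 205 26-29 | 203 29-32 | 204 32-35 | 205 35-38 | 203 38-40 | 204 40-44 |
Completion: 200=1  201=3  202=5  203=40  204=44  205=38
Turnaround times: 200=1, 201=3, 202=1, 203=35, 204=37, 205=26
Average turnaround = (1+3+1+35+37+26) / 6 = 103/6 = 17.17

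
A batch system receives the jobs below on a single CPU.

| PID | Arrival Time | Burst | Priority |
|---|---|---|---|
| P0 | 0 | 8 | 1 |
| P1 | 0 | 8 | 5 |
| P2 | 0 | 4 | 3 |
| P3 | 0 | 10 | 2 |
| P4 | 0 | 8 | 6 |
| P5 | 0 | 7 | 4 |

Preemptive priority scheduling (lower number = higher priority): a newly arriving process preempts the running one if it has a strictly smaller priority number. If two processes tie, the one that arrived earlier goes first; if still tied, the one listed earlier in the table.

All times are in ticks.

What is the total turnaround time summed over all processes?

Timeline: | P0 0-8 | P3 8-18 | P2 18-22 | P5 22-29 | P1 29-37 | P4 37-45 |
Completion: P0=8  P1=37  P2=22  P3=18  P4=45  P5=29
Turnaround (C−A): P0=8  P1=37  P2=22  P3=18  P4=45  P5=29
Turnaround = completion − arrival: P0=8, P1=37, P2=22, P3=18, P4=45, P5=29
Total turnaround = 8 + 37 + 22 + 18 + 45 + 29 = 159

159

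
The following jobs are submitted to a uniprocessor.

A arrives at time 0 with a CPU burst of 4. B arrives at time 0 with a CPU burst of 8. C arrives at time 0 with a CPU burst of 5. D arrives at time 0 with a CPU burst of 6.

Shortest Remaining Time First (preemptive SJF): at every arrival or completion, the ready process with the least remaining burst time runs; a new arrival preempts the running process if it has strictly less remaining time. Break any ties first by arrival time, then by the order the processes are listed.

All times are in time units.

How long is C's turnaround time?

Timeline: | A 0-4 | C 4-9 | D 9-15 | B 15-23 |
Completion: A=4  B=23  C=9  D=15
Turnaround (C−A): A=4  B=23  C=9  D=15
Turnaround(C) = completion − arrival = 9 − 0 = 9

9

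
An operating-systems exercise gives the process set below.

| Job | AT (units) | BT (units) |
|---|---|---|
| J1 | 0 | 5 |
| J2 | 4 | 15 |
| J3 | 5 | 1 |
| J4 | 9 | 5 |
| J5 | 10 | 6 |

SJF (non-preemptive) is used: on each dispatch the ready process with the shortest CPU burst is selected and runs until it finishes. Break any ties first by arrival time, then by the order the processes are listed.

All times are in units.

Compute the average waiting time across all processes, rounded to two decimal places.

Timeline: | J1 0-5 | J3 5-6 | J2 6-21 | J4 21-26 | J5 26-32 |
Completion: J1=5  J2=21  J3=6  J4=26  J5=32
Waiting times: J1=0, J2=2, J3=0, J4=12, J5=16
Average waiting = (0+2+0+12+16) / 5 = 30/5 = 6.00

6.00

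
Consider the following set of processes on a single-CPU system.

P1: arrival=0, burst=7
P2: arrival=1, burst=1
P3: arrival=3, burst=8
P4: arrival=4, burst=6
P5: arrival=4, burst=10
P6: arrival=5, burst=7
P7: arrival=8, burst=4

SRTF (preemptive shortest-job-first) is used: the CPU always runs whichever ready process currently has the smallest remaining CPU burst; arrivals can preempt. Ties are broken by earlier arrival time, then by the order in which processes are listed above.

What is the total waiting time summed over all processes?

73

Schedule: | P1 0-1 | P2 1-2 | P1 2-8 | P7 8-12 | P4 12-18 | P6 18-25 | P3 25-33 | P5 33-43 |
Completion: P1=8  P2=2  P3=33  P4=18  P5=43  P6=25  P7=12
Turnaround (C−A): P1=8  P2=1  P3=30  P4=14  P5=39  P6=20  P7=4
Waiting = turnaround − burst: P1=1, P2=0, P3=22, P4=8, P5=29, P6=13, P7=0
Total waiting = 1 + 0 + 22 + 8 + 29 + 13 + 0 = 73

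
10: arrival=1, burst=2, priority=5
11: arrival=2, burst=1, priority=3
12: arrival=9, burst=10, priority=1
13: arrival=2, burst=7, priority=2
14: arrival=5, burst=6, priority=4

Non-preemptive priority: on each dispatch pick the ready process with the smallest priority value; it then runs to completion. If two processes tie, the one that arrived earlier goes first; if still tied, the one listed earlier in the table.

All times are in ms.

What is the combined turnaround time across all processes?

Timeline: | idle 0-1 | 10 1-3 | 13 3-10 | 12 10-20 | 11 20-21 | 14 21-27 |
Completion: 10=3  11=21  12=20  13=10  14=27
Turnaround (C−A): 10=2  11=19  12=11  13=8  14=22
Turnaround = completion − arrival: 10=2, 11=19, 12=11, 13=8, 14=22
Total turnaround = 2 + 19 + 11 + 8 + 22 = 62

62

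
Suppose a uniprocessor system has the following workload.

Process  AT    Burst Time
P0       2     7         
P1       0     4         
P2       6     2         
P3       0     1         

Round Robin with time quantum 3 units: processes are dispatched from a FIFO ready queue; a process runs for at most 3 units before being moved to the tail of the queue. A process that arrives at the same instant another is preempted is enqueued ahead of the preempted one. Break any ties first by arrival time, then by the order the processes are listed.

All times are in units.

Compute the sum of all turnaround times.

Gantt: | P1 0-3 | P3 3-4 | P0 4-7 | P1 7-8 | P2 8-10 | P0 10-14 |
Completion: P0=14  P1=8  P2=10  P3=4
Turnaround = completion − arrival: P0=12, P1=8, P2=4, P3=4
Total turnaround = 12 + 8 + 4 + 4 = 28

28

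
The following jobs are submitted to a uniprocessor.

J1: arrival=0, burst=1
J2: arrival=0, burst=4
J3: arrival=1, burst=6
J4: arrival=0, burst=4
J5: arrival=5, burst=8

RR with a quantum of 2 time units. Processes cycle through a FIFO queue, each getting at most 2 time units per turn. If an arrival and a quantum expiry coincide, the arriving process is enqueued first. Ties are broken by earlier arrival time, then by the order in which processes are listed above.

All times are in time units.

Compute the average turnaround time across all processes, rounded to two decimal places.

Timeline: | J1 0-1 | J2 1-3 | J4 3-5 | J3 5-7 | J2 7-9 | J5 9-11 | J4 11-13 | J3 13-15 | J5 15-17 | J3 17-19 | J5 19-23 |
Completion: J1=1  J2=9  J3=19  J4=13  J5=23
Turnaround times: J1=1, J2=9, J3=18, J4=13, J5=18
Average turnaround = (1+9+18+13+18) / 5 = 59/5 = 11.80

11.80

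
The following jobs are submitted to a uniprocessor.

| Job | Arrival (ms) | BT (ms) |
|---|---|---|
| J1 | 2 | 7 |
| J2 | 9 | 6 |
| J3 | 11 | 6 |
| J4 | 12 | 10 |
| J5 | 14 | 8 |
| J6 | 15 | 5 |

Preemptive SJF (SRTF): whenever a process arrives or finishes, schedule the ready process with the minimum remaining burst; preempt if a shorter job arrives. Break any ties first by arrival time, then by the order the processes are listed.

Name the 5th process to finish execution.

J5

Schedule: | idle 0-2 | J1 2-9 | J2 9-15 | J6 15-20 | J3 20-26 | J5 26-34 | J4 34-44 |
Completion: J1=9  J2=15  J3=26  J4=44  J5=34  J6=20
Turnaround (C−A): J1=7  J2=6  J3=15  J4=32  J5=20  J6=5
Finish order: J1 → J2 → J6 → J3 → J5 → J4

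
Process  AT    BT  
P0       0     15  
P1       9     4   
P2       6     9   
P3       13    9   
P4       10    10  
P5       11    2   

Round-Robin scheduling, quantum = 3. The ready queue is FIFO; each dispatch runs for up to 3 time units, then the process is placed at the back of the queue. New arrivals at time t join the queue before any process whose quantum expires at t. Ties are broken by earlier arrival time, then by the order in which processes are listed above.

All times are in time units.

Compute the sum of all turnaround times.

173

Timeline: | P0 0-6 | P2 6-9 | P0 9-12 | P1 12-15 | P2 15-18 | P4 18-21 | P5 21-23 | P0 23-26 | P3 26-29 | P1 29-30 | P2 30-33 | P4 33-36 | P0 36-39 | P3 39-42 | P4 42-45 | P3 45-48 | P4 48-49 |
Completion: P0=39  P1=30  P2=33  P3=48  P4=49  P5=23
Turnaround (C−A): P0=39  P1=21  P2=27  P3=35  P4=39  P5=12
Turnaround = completion − arrival: P0=39, P1=21, P2=27, P3=35, P4=39, P5=12
Total turnaround = 39 + 21 + 27 + 35 + 39 + 12 = 173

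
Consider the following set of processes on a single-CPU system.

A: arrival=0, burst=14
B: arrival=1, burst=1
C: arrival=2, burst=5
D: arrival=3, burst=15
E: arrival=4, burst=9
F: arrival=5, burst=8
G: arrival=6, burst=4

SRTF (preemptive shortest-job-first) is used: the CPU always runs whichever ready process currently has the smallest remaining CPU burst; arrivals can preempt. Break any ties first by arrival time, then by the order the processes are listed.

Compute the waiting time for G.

1

Gantt: | A 0-1 | B 1-2 | C 2-7 | G 7-11 | F 11-19 | E 19-28 | A 28-41 | D 41-56 |
Completion: A=41  B=2  C=7  D=56  E=28  F=19  G=11
Turnaround (C−A): A=41  B=1  C=5  D=53  E=24  F=14  G=5
Waiting(G) = turnaround − burst = 5 − 4 = 1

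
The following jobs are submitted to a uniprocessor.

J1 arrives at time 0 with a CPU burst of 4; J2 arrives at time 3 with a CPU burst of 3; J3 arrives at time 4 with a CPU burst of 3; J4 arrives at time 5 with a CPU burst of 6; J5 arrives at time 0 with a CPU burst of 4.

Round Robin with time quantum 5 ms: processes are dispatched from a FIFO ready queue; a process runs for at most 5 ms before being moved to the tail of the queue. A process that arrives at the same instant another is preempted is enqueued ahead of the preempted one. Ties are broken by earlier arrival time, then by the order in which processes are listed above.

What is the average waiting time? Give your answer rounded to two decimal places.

Gantt: | J1 0-4 | J5 4-8 | J2 8-11 | J3 11-14 | J4 14-20 |
Completion: J1=4  J2=11  J3=14  J4=20  J5=8
Turnaround (C−A): J1=4  J2=8  J3=10  J4=15  J5=8
Waiting times: J1=0, J2=5, J3=7, J4=9, J5=4
Average waiting = (0+5+7+9+4) / 5 = 25/5 = 5.00

5.00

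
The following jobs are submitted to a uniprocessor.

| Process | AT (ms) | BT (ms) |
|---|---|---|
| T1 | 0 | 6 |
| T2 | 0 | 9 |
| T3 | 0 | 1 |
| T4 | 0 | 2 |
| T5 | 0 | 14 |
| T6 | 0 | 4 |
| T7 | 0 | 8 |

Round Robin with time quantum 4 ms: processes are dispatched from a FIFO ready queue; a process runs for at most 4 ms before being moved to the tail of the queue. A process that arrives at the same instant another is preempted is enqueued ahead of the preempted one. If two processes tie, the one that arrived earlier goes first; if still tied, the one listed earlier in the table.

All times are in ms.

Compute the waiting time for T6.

Gantt: | T1 0-4 | T2 4-8 | T3 8-9 | T4 9-11 | T5 11-15 | T6 15-19 | T7 19-23 | T1 23-25 | T2 25-29 | T5 29-33 | T7 33-37 | T2 37-38 | T5 38-44 |
Completion: T1=25  T2=38  T3=9  T4=11  T5=44  T6=19  T7=37
Turnaround (C−A): T1=25  T2=38  T3=9  T4=11  T5=44  T6=19  T7=37
Waiting(T6) = turnaround − burst = 19 − 4 = 15

15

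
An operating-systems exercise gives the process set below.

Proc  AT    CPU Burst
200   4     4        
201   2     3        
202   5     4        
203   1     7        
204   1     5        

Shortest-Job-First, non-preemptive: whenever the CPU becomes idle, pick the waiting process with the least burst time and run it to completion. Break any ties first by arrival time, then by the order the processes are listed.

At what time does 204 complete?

6

Timeline: | idle 0-1 | 204 1-6 | 201 6-9 | 200 9-13 | 202 13-17 | 203 17-24 |
Completion: 200=13  201=9  202=17  203=24  204=6
Turnaround (C−A): 200=9  201=7  202=12  203=23  204=5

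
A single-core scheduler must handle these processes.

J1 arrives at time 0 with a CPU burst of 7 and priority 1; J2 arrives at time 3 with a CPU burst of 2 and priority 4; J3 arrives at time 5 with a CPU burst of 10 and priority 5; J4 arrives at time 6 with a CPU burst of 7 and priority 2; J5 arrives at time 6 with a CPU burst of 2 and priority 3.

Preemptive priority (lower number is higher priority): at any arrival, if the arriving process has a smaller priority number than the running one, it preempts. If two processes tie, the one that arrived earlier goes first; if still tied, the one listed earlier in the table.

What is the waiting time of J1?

0

Timeline: | J1 0-7 | J4 7-14 | J5 14-16 | J2 16-18 | J3 18-28 |
Completion: J1=7  J2=18  J3=28  J4=14  J5=16
Turnaround (C−A): J1=7  J2=15  J3=23  J4=8  J5=10
Waiting(J1) = turnaround − burst = 7 − 7 = 0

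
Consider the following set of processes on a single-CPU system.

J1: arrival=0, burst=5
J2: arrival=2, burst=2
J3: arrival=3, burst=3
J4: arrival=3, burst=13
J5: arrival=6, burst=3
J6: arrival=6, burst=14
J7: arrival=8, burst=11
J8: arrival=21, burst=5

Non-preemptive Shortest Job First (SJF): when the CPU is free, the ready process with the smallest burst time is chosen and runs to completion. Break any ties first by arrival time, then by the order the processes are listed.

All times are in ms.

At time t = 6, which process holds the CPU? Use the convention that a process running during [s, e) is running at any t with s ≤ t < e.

Gantt: | J1 0-5 | J2 5-7 | J3 7-10 | J5 10-13 | J7 13-24 | J8 24-29 | J4 29-42 | J6 42-56 |
Completion: J1=5  J2=7  J3=10  J4=42  J5=13  J6=56  J7=24  J8=29

J2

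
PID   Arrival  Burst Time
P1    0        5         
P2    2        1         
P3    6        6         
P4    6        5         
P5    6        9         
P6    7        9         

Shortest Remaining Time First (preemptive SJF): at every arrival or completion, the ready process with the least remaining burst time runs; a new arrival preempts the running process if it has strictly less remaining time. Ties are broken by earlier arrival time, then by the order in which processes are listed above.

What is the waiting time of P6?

19

Gantt: | P1 0-2 | P2 2-3 | P1 3-6 | P4 6-11 | P3 11-17 | P5 17-26 | P6 26-35 |
Completion: P1=6  P2=3  P3=17  P4=11  P5=26  P6=35
Waiting(P6) = turnaround − burst = 28 − 9 = 19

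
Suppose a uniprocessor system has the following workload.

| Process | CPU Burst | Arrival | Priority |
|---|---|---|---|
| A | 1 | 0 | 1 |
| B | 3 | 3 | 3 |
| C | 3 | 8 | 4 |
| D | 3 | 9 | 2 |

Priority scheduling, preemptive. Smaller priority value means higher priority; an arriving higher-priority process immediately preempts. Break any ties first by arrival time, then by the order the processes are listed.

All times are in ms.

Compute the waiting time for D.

0

Gantt: | A 0-1 | idle 1-3 | B 3-6 | idle 6-8 | C 8-9 | D 9-12 | C 12-14 |
Completion: A=1  B=6  C=14  D=12
Waiting(D) = turnaround − burst = 3 − 3 = 0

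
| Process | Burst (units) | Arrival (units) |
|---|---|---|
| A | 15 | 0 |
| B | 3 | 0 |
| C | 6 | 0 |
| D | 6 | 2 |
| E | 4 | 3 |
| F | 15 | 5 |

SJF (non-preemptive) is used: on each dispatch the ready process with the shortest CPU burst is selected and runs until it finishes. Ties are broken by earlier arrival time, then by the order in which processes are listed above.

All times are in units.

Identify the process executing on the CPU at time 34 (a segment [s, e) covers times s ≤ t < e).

F

Timeline: | B 0-3 | E 3-7 | C 7-13 | D 13-19 | A 19-34 | F 34-49 |
Completion: A=34  B=3  C=13  D=19  E=7  F=49
Turnaround (C−A): A=34  B=3  C=13  D=17  E=4  F=44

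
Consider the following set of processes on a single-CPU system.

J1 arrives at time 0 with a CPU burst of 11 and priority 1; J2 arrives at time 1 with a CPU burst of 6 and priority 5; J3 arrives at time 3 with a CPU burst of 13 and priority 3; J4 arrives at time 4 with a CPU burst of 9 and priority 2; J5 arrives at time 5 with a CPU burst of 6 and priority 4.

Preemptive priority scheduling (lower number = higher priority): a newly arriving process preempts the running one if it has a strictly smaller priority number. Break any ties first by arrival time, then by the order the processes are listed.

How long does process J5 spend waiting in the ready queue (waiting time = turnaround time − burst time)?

Gantt: | J1 0-11 | J4 11-20 | J3 20-33 | J5 33-39 | J2 39-45 |
Completion: J1=11  J2=45  J3=33  J4=20  J5=39
Turnaround (C−A): J1=11  J2=44  J3=30  J4=16  J5=34
Waiting(J5) = turnaround − burst = 34 − 6 = 28

28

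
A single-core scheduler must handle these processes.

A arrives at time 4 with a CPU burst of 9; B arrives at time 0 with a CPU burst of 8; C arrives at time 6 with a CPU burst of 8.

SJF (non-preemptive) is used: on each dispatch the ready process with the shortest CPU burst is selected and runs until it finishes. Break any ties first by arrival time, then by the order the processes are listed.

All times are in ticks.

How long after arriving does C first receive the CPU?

Gantt: | B 0-8 | C 8-16 | A 16-25 |
Completion: A=25  B=8  C=16
Response(C) = first start − arrival = 8 − 6 = 2

2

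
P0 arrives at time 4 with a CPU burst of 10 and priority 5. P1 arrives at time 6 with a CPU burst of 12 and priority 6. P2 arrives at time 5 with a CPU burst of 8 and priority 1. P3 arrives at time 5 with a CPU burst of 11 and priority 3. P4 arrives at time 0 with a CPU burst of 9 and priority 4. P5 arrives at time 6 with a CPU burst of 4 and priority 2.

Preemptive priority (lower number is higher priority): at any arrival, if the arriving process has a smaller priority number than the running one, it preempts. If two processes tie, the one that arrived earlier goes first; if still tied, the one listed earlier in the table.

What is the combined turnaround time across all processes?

Timeline: | P4 0-5 | P2 5-13 | P5 13-17 | P3 17-28 | P4 28-32 | P0 32-42 | P1 42-54 |
Completion: P0=42  P1=54  P2=13  P3=28  P4=32  P5=17
Turnaround (C−A): P0=38  P1=48  P2=8  P3=23  P4=32  P5=11
Turnaround = completion − arrival: P0=38, P1=48, P2=8, P3=23, P4=32, P5=11
Total turnaround = 38 + 48 + 8 + 23 + 32 + 11 = 160

160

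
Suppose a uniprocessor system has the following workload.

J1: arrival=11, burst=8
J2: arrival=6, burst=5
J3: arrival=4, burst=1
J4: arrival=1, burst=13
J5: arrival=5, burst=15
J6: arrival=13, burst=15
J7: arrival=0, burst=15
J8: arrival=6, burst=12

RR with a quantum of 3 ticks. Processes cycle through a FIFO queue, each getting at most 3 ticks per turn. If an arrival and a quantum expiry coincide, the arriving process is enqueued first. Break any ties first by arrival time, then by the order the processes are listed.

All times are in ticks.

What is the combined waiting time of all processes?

358

Schedule: | J7 0-3 | J4 3-6 | J7 6-9 | J3 9-10 | J5 10-13 | J2 13-16 | J8 16-19 | J4 19-22 | J7 22-25 | J1 25-28 | J6 28-31 | J5 31-34 | J2 34-36 | J8 36-39 | J4 39-42 | J7 42-45 | J1 45-48 | J6 48-51 | J5 51-54 | J8 54-57 | J4 57-60 | J7 60-63 | J1 63-65 | J6 65-68 | J5 68-71 | J8 71-74 | J4 74-75 | J6 75-78 | J5 78-81 | J6 81-84 |
Completion: J1=65  J2=36  J3=10  J4=75  J5=81  J6=84  J7=63  J8=74
Turnaround (C−A): J1=54  J2=30  J3=6  J4=74  J5=76  J6=71  J7=63  J8=68
Waiting = turnaround − burst: J1=46, J2=25, J3=5, J4=61, J5=61, J6=56, J7=48, J8=56
Total waiting = 46 + 25 + 5 + 61 + 61 + 56 + 48 + 56 = 358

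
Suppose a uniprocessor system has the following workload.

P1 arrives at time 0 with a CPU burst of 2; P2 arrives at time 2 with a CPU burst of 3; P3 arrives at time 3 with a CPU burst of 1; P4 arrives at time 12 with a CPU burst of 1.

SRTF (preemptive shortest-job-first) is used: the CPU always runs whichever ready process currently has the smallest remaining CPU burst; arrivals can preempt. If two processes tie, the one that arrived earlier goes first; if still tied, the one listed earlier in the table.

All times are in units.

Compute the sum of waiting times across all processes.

1

Gantt: | P1 0-2 | P2 2-3 | P3 3-4 | P2 4-6 | idle 6-12 | P4 12-13 |
Completion: P1=2  P2=6  P3=4  P4=13
Waiting = turnaround − burst: P1=0, P2=1, P3=0, P4=0
Total waiting = 0 + 1 + 0 + 0 = 1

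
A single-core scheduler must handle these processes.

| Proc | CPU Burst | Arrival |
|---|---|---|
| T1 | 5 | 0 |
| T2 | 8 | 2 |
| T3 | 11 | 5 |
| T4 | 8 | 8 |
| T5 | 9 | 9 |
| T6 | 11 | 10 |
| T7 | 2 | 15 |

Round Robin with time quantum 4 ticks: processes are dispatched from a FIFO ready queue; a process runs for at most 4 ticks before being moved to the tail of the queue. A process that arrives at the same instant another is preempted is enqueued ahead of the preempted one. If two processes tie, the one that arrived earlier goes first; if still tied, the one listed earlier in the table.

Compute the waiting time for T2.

Timeline: | T1 0-4 | T2 4-8 | T1 8-9 | T3 9-13 | T4 13-17 | T2 17-21 | T5 21-25 | T6 25-29 | T3 29-33 | T7 33-35 | T4 35-39 | T5 39-43 | T6 43-47 | T3 47-50 | T5 50-51 | T6 51-54 |
Completion: T1=9  T2=21  T3=50  T4=39  T5=51  T6=54  T7=35
Waiting(T2) = turnaround − burst = 19 − 8 = 11

11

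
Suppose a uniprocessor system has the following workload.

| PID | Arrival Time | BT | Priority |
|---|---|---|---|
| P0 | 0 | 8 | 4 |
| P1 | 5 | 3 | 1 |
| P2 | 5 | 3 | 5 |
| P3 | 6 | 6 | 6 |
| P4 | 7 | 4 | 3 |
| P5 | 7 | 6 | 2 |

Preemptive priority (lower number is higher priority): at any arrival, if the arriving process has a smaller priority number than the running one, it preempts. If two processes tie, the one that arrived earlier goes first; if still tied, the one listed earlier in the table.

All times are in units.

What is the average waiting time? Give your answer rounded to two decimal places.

Gantt: | P0 0-5 | P1 5-8 | P5 8-14 | P4 14-18 | P0 18-21 | P2 21-24 | P3 24-30 |
Completion: P0=21  P1=8  P2=24  P3=30  P4=18  P5=14
Turnaround (C−A): P0=21  P1=3  P2=19  P3=24  P4=11  P5=7
Waiting times: P0=13, P1=0, P2=16, P3=18, P4=7, P5=1
Average waiting = (13+0+16+18+7+1) / 6 = 55/6 = 9.17

9.17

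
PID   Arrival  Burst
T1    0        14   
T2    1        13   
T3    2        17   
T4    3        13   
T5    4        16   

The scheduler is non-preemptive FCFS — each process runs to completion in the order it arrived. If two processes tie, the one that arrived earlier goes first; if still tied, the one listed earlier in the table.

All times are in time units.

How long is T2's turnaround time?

26

Gantt: | T1 0-14 | T2 14-27 | T3 27-44 | T4 44-57 | T5 57-73 |
Completion: T1=14  T2=27  T3=44  T4=57  T5=73
Turnaround(T2) = completion − arrival = 27 − 1 = 26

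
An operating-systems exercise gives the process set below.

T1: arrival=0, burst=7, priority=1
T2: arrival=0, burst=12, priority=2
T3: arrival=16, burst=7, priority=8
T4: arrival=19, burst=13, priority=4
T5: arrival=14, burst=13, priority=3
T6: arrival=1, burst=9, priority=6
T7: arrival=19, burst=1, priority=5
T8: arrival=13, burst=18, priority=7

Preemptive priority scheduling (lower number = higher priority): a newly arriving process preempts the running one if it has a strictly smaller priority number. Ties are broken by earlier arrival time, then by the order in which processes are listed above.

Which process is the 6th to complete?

Schedule: | T1 0-7 | T2 7-19 | T5 19-32 | T4 32-45 | T7 45-46 | T6 46-55 | T8 55-73 | T3 73-80 |
Completion: T1=7  T2=19  T3=80  T4=45  T5=32  T6=55  T7=46  T8=73
Finish order: T1 → T2 → T5 → T4 → T7 → T6 → T8 → T3

T6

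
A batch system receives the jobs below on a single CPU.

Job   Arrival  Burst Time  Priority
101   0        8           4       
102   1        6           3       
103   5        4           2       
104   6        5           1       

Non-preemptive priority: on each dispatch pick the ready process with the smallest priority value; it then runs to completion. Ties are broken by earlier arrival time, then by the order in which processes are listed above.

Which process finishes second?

Schedule: | 101 0-8 | 104 8-13 | 103 13-17 | 102 17-23 |
Completion: 101=8  102=23  103=17  104=13
Finish order: 101 → 104 → 103 → 102

104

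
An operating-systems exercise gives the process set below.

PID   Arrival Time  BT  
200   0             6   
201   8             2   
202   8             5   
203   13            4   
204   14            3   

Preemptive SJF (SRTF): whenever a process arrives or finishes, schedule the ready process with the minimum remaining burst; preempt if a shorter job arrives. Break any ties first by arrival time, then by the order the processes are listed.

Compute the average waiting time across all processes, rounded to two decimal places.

1.60

Schedule: | 200 0-6 | idle 6-8 | 201 8-10 | 202 10-15 | 204 15-18 | 203 18-22 |
Completion: 200=6  201=10  202=15  203=22  204=18
Turnaround (C−A): 200=6  201=2  202=7  203=9  204=4
Waiting times: 200=0, 201=0, 202=2, 203=5, 204=1
Average waiting = (0+0+2+5+1) / 5 = 8/5 = 1.60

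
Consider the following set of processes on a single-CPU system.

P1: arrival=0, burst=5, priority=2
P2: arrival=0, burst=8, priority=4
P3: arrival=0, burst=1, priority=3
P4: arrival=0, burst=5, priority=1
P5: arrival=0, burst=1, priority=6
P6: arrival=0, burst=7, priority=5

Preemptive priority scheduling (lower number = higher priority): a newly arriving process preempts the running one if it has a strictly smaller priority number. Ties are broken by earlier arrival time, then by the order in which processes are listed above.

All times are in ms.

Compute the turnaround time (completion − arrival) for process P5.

Gantt: | P4 0-5 | P1 5-10 | P3 10-11 | P2 11-19 | P6 19-26 | P5 26-27 |
Completion: P1=10  P2=19  P3=11  P4=5  P5=27  P6=26
Turnaround(P5) = completion − arrival = 27 − 0 = 27

27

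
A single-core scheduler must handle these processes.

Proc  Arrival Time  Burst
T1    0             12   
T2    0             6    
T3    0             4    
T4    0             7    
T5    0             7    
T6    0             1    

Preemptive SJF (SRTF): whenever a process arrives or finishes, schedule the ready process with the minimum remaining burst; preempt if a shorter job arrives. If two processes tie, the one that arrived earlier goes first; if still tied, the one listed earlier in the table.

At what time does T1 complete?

37

Timeline: | T6 0-1 | T3 1-5 | T2 5-11 | T4 11-18 | T5 18-25 | T1 25-37 |
Completion: T1=37  T2=11  T3=5  T4=18  T5=25  T6=1
Turnaround (C−A): T1=37  T2=11  T3=5  T4=18  T5=25  T6=1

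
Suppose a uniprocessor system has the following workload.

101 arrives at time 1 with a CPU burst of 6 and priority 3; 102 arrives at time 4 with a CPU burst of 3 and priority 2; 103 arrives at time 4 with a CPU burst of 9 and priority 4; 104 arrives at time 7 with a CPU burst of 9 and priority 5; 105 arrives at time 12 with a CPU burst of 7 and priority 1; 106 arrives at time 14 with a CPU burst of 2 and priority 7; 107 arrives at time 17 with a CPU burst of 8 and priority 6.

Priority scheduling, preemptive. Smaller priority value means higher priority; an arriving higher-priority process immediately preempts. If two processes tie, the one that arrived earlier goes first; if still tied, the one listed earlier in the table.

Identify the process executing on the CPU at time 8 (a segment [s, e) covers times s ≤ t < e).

Gantt: | idle 0-1 | 101 1-4 | 102 4-7 | 101 7-10 | 103 10-12 | 105 12-19 | 103 19-26 | 104 26-35 | 107 35-43 | 106 43-45 |
Completion: 101=10  102=7  103=26  104=35  105=19  106=45  107=43

101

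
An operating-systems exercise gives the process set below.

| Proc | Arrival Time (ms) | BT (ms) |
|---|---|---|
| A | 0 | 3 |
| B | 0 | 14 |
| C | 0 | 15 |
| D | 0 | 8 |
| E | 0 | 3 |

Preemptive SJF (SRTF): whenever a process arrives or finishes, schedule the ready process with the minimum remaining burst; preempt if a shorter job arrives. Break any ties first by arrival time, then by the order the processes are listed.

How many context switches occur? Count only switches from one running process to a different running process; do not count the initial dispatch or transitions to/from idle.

Timeline: | A 0-3 | E 3-6 | D 6-14 | B 14-28 | C 28-43 |
Completion: A=3  B=28  C=43  D=14  E=6
Turnaround (C−A): A=3  B=28  C=43  D=14  E=6

4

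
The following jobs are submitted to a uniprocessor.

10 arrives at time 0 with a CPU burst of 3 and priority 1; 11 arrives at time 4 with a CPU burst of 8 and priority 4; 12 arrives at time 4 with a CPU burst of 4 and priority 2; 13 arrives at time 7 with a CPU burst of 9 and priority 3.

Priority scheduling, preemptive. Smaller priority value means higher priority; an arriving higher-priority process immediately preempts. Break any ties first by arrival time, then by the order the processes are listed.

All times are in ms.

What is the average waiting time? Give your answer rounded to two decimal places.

Schedule: | 10 0-3 | idle 3-4 | 12 4-8 | 13 8-17 | 11 17-25 |
Completion: 10=3  11=25  12=8  13=17
Turnaround (C−A): 10=3  11=21  12=4  13=10
Waiting times: 10=0, 11=13, 12=0, 13=1
Average waiting = (0+13+0+1) / 4 = 14/4 = 3.50

3.50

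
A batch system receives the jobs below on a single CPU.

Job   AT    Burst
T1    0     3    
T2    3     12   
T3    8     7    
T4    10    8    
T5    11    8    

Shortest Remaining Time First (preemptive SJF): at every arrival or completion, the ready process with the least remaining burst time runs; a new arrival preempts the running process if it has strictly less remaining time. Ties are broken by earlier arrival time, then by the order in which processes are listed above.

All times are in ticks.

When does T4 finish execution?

Timeline: | T1 0-3 | T2 3-15 | T3 15-22 | T4 22-30 | T5 30-38 |
Completion: T1=3  T2=15  T3=22  T4=30  T5=38
Turnaround (C−A): T1=3  T2=12  T3=14  T4=20  T5=27

30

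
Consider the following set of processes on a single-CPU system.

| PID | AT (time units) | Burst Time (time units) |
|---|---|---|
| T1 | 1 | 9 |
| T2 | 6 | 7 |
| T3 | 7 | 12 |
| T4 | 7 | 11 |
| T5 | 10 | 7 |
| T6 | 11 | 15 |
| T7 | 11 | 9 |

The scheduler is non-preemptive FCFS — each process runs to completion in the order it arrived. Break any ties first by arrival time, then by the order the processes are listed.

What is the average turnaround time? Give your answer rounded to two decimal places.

Timeline: | idle 0-1 | T1 1-10 | T2 10-17 | T3 17-29 | T4 29-40 | T5 40-47 | T6 47-62 | T7 62-71 |
Completion: T1=10  T2=17  T3=29  T4=40  T5=47  T6=62  T7=71
Turnaround times: T1=9, T2=11, T3=22, T4=33, T5=37, T6=51, T7=60
Average turnaround = (9+11+22+33+37+51+60) / 7 = 223/7 = 31.86

31.86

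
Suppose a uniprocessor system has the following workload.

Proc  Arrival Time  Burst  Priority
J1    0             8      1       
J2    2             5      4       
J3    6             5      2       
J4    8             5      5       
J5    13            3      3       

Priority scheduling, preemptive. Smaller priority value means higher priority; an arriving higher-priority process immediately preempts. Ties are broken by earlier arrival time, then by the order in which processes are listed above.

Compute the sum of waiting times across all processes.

29

Gantt: | J1 0-8 | J3 8-13 | J5 13-16 | J2 16-21 | J4 21-26 |
Completion: J1=8  J2=21  J3=13  J4=26  J5=16
Turnaround (C−A): J1=8  J2=19  J3=7  J4=18  J5=3
Waiting = turnaround − burst: J1=0, J2=14, J3=2, J4=13, J5=0
Total waiting = 0 + 14 + 2 + 13 + 0 = 29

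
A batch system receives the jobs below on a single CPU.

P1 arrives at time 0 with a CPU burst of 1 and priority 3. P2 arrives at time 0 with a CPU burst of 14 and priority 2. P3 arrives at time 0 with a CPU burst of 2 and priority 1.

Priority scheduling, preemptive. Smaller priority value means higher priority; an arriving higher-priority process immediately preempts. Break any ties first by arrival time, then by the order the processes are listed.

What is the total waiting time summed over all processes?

18

Timeline: | P3 0-2 | P2 2-16 | P1 16-17 |
Completion: P1=17  P2=16  P3=2
Turnaround (C−A): P1=17  P2=16  P3=2
Waiting = turnaround − burst: P1=16, P2=2, P3=0
Total waiting = 16 + 2 + 0 = 18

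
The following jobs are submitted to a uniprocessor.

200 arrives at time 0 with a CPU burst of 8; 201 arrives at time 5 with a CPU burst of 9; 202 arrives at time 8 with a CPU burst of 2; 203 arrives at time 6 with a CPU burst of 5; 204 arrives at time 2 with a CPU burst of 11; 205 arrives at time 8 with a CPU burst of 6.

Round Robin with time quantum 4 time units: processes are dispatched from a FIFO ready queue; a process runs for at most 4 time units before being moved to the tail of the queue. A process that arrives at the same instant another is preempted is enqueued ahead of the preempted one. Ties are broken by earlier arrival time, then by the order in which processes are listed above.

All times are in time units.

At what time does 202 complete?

Timeline: | 200 0-4 | 204 4-8 | 200 8-12 | 201 12-16 | 203 16-20 | 202 20-22 | 205 22-26 | 204 26-30 | 201 30-34 | 203 34-35 | 205 35-37 | 204 37-40 | 201 40-41 |
Completion: 200=12  201=41  202=22  203=35  204=40  205=37

22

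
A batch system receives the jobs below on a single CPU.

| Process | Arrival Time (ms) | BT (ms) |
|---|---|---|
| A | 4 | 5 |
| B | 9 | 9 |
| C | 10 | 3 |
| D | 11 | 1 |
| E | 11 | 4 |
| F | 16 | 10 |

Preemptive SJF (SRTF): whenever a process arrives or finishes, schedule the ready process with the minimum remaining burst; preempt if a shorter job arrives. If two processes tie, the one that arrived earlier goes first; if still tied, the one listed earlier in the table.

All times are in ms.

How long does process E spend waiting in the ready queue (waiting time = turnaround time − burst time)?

3

Schedule: | idle 0-4 | A 4-9 | B 9-10 | C 10-11 | D 11-12 | C 12-14 | E 14-18 | B 18-26 | F 26-36 |
Completion: A=9  B=26  C=14  D=12  E=18  F=36
Waiting(E) = turnaround − burst = 7 − 4 = 3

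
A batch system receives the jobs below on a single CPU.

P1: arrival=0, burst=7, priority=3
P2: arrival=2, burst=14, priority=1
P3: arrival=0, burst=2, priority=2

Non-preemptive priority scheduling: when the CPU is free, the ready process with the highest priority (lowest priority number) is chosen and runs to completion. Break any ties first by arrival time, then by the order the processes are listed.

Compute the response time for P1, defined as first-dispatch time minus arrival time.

16

Schedule: | P3 0-2 | P2 2-16 | P1 16-23 |
Completion: P1=23  P2=16  P3=2
Turnaround (C−A): P1=23  P2=14  P3=2
Response(P1) = first start − arrival = 16 − 0 = 16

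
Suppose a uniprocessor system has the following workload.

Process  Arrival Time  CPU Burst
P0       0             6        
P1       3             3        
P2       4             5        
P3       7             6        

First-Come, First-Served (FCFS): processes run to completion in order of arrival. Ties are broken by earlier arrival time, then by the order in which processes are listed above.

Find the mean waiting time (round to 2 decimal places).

Gantt: | P0 0-6 | P1 6-9 | P2 9-14 | P3 14-20 |
Completion: P0=6  P1=9  P2=14  P3=20
Waiting times: P0=0, P1=3, P2=5, P3=7
Average waiting = (0+3+5+7) / 4 = 15/4 = 3.75

3.75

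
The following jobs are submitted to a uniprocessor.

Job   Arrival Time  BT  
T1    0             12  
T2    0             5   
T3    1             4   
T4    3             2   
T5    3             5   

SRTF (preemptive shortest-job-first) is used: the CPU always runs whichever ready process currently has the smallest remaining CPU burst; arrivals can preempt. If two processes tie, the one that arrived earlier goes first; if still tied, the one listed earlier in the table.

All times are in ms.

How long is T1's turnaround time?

28

Schedule: | T2 0-5 | T4 5-7 | T3 7-11 | T5 11-16 | T1 16-28 |
Completion: T1=28  T2=5  T3=11  T4=7  T5=16
Turnaround(T1) = completion − arrival = 28 − 0 = 28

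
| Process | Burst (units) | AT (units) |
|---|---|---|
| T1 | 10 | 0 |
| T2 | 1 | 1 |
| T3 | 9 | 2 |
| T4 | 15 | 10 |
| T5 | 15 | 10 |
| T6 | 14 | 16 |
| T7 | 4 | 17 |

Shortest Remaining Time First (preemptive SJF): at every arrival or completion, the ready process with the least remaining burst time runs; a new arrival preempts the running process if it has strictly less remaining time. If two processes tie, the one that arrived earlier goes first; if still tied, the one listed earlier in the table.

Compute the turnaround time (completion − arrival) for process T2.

Schedule: | T1 0-1 | T2 1-2 | T1 2-11 | T3 11-20 | T7 20-24 | T6 24-38 | T4 38-53 | T5 53-68 |
Completion: T1=11  T2=2  T3=20  T4=53  T5=68  T6=38  T7=24
Turnaround (C−A): T1=11  T2=1  T3=18  T4=43  T5=58  T6=22  T7=7
Turnaround(T2) = completion − arrival = 2 − 1 = 1

1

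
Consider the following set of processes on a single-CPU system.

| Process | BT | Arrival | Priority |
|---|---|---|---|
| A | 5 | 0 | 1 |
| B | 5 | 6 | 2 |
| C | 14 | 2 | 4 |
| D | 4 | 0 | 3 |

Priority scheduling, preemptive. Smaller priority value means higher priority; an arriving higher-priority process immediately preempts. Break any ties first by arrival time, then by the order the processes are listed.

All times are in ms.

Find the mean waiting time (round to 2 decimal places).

5.50

Timeline: | A 0-5 | D 5-6 | B 6-11 | D 11-14 | C 14-28 |
Completion: A=5  B=11  C=28  D=14
Turnaround (C−A): A=5  B=5  C=26  D=14
Waiting times: A=0, B=0, C=12, D=10
Average waiting = (0+0+12+10) / 4 = 22/4 = 5.50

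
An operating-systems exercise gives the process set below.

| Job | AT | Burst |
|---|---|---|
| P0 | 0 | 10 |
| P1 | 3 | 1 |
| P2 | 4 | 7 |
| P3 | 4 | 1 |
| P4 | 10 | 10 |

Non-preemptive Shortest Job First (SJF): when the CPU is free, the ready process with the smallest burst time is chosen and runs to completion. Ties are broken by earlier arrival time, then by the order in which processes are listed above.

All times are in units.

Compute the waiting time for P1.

7

Timeline: | P0 0-10 | P1 10-11 | P3 11-12 | P2 12-19 | P4 19-29 |
Completion: P0=10  P1=11  P2=19  P3=12  P4=29
Turnaround (C−A): P0=10  P1=8  P2=15  P3=8  P4=19
Waiting(P1) = turnaround − burst = 8 − 1 = 7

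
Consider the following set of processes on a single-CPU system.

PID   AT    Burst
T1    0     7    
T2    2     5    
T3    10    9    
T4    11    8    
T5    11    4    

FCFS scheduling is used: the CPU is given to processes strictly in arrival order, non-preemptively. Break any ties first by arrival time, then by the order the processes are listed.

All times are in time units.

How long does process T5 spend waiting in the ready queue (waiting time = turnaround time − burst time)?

18

Gantt: | T1 0-7 | T2 7-12 | T3 12-21 | T4 21-29 | T5 29-33 |
Completion: T1=7  T2=12  T3=21  T4=29  T5=33
Turnaround (C−A): T1=7  T2=10  T3=11  T4=18  T5=22
Waiting(T5) = turnaround − burst = 22 − 4 = 18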